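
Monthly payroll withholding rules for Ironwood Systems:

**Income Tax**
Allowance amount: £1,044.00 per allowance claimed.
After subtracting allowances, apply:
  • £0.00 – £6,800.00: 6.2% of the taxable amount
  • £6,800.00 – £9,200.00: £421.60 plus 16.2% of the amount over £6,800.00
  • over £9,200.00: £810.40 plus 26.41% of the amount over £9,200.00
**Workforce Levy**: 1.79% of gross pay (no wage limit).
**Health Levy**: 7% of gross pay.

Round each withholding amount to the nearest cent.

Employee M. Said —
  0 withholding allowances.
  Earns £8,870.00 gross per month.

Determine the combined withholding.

£1,536.61

Income Tax: taxable = £8,870.00
  £421.60 + 16.2% × (£8,870.00 − £6,800.00) = £421.60 + 16.2% × £2,070.00 = £756.94
Workforce Levy: 1.79% × £8,870.00 = £158.77
Health Levy: 7% × £8,870.00 = £620.90
Total: £756.94 + £158.77 + £620.90 = £1,536.61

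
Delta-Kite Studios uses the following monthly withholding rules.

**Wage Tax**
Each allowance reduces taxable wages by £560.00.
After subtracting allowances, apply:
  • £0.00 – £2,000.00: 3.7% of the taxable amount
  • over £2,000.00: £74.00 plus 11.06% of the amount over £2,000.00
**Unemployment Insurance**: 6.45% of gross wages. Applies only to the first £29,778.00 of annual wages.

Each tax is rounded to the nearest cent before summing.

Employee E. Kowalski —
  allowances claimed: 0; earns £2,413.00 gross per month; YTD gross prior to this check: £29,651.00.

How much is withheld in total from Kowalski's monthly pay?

Wage Tax: taxable = £2,413.00
  £74.00 + 11.06% × (£2,413.00 − £2,000.00) = £74.00 + 11.06% × £413.00 = £119.68
Unemployment Insurance: cap £29,778.00 − YTD £29,651.00 = £127.00 subject; 6.45% × £127.00 = £8.19
Total: £119.68 + £8.19 = £127.87

£127.87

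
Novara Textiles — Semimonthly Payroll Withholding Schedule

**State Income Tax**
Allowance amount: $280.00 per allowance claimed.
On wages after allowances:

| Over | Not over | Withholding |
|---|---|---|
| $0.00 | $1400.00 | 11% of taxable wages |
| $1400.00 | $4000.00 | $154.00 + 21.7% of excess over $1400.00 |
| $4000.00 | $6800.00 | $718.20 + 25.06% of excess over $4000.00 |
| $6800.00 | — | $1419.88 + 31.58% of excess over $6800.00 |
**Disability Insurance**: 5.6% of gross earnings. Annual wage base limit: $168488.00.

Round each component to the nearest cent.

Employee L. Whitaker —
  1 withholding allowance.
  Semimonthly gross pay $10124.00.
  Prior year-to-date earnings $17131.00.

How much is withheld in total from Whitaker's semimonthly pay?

$2948.12

State Income Tax: taxable = $10124.00 − 1×$280.00 = $9844.00
  $1419.88 + 31.58% × ($9844.00 − $6800.00) = $1419.88 + 31.58% × $3044.00 = $2381.18
Disability Insurance: 5.6% × $10124.00 = $566.94
Total: $2381.18 + $566.94 = $2948.12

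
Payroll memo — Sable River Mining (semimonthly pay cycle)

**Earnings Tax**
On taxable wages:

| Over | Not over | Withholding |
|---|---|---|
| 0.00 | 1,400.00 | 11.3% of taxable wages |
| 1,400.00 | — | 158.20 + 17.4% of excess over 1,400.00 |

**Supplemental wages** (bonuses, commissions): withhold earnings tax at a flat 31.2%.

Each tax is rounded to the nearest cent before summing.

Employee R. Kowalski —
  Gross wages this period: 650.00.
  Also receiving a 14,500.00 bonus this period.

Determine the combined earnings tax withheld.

Earnings Tax: taxable = 650.00
  11.3% × 650.00 = 73.45
Supplemental (31.2% flat on bonus): 31.2% × 14,500.00 = 4,524.00
Total earnings tax: 73.45 + 4,524.00 = 4,597.45

4,597.45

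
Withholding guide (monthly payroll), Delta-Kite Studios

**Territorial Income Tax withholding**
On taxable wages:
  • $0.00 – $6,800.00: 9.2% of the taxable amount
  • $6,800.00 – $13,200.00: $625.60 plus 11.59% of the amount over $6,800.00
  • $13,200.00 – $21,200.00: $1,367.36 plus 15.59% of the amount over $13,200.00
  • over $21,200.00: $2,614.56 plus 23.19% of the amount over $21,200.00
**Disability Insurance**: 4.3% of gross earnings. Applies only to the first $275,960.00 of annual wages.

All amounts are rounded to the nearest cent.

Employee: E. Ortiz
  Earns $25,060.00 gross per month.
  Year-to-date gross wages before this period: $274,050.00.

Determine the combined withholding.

Territorial Income Tax: taxable = $25,060.00
  $2,614.56 + 23.19% × ($25,060.00 − $21,200.00) = $2,614.56 + 23.19% × $3,860.00 = $3,509.69
Disability Insurance: cap $275,960.00 − YTD $274,050.00 = $1,910.00 subject; 4.3% × $1,910.00 = $82.13
Total: $3,509.69 + $82.13 = $3,591.82

$3,591.82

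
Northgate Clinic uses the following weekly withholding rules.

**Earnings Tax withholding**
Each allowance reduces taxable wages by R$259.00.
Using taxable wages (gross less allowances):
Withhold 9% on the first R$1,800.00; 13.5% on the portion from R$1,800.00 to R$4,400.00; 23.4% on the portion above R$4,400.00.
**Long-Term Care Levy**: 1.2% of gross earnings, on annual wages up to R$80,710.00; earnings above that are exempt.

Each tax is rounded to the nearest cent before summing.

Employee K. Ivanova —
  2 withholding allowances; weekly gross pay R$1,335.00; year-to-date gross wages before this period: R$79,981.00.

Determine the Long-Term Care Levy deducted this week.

R$8.75

Long-Term Care Levy: cap R$80,710.00 − YTD R$79,981.00 = R$729.00 subject; 1.2% × R$729.00 = R$8.75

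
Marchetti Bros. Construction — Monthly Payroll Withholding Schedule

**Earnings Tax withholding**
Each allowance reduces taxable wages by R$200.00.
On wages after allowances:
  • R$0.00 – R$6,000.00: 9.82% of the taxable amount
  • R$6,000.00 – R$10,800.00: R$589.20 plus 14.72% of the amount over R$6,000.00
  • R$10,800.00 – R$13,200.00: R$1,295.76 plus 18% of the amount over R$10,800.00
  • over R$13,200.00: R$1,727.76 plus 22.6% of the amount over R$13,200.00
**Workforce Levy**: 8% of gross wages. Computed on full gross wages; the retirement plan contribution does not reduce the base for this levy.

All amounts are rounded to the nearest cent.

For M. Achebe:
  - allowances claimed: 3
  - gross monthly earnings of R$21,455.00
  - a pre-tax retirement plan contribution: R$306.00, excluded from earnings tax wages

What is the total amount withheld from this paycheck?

R$5,105.03

Earnings Tax: taxable = R$21,455.00 − R$306.00 − 3×R$200.00 = R$20,549.00
  R$1,727.76 + 22.6% × (R$20,549.00 − R$13,200.00) = R$1,727.76 + 22.6% × R$7,349.00 = R$3,388.63
Workforce Levy: 8% × R$21,455.00 = R$1,716.40
Total: R$3,388.63 + R$1,716.40 = R$5,105.03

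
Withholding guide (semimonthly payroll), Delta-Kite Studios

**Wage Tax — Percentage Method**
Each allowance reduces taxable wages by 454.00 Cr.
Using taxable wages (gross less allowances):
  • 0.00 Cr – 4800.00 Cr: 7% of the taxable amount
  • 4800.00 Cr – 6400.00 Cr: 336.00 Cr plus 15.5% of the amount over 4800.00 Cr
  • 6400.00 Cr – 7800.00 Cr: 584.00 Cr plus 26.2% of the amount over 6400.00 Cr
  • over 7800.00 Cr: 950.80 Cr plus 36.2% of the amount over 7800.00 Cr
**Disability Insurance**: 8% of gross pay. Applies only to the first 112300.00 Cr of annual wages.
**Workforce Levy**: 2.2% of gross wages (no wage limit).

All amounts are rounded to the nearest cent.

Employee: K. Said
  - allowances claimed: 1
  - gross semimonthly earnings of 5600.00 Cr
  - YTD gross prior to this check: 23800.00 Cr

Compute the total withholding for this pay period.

Wage Tax: taxable = 5600.00 Cr − 1×454.00 Cr = 5146.00 Cr
  336.00 Cr + 15.5% × (5146.00 Cr − 4800.00 Cr) = 336.00 Cr + 15.5% × 346.00 Cr = 389.63 Cr
Disability Insurance: 8% × 5600.00 Cr = 448.00 Cr
Workforce Levy: 2.2% × 5600.00 Cr = 123.20 Cr
Total: 389.63 Cr + 448.00 Cr + 123.20 Cr = 960.83 Cr

960.83 Cr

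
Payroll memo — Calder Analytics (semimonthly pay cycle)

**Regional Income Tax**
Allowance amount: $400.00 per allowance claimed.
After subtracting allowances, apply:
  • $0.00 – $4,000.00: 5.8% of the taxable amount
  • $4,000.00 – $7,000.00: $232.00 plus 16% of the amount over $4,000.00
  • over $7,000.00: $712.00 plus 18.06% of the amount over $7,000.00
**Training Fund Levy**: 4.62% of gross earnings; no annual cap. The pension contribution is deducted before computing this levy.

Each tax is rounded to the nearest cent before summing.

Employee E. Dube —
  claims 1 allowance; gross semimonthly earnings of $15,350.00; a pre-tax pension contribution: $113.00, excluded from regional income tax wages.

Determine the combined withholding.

$2,831.31

Regional Income Tax: taxable = $15,350.00 − $113.00 − 1×$400.00 = $14,837.00
  $712.00 + 18.06% × ($14,837.00 − $7,000.00) = $712.00 + 18.06% × $7,837.00 = $2,127.36
Training Fund Levy: 4.62% × $15,237.00 = $703.95
Total: $2,127.36 + $703.95 = $2,831.31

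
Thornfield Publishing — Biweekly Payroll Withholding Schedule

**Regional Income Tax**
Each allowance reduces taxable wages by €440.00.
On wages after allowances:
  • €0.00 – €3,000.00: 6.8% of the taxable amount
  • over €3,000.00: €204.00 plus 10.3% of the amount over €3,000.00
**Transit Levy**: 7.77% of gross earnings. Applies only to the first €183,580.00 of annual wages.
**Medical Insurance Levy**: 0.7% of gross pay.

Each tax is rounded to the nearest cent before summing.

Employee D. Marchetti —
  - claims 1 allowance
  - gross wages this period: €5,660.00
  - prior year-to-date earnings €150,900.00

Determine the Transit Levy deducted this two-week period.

€439.78

Transit Levy: 7.77% × €5,660.00 = €439.78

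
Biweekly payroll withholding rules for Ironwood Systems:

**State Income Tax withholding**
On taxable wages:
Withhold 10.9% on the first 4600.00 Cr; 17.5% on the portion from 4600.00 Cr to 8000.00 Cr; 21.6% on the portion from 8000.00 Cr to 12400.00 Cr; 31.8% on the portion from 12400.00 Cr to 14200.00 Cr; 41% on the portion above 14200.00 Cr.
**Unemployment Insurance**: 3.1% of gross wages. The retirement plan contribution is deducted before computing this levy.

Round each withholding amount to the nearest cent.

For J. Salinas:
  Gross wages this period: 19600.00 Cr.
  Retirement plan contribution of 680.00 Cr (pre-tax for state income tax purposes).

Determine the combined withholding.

5140.92 Cr

State Income Tax: taxable = 19600.00 Cr − 680.00 Cr = 18920.00 Cr
  2619.20 Cr + 41% × (18920.00 Cr − 14200.00 Cr) = 2619.20 Cr + 41% × 4720.00 Cr = 4554.40 Cr
Unemployment Insurance: 3.1% × 18920.00 Cr = 586.52 Cr
Total: 4554.40 Cr + 586.52 Cr = 5140.92 Cr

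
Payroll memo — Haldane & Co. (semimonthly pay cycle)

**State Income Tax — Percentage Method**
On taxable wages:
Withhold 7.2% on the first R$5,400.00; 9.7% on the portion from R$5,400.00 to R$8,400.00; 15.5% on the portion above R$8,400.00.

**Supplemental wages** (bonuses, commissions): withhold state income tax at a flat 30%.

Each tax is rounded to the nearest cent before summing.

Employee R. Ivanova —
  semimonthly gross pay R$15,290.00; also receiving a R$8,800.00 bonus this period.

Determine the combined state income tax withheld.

R$4,387.75

State Income Tax: taxable = R$15,290.00
  R$679.80 + 15.5% × (R$15,290.00 − R$8,400.00) = R$679.80 + 15.5% × R$6,890.00 = R$1,747.75
Supplemental (30% flat on bonus): 30% × R$8,800.00 = R$2,640.00
Total state income tax: R$1,747.75 + R$2,640.00 = R$4,387.75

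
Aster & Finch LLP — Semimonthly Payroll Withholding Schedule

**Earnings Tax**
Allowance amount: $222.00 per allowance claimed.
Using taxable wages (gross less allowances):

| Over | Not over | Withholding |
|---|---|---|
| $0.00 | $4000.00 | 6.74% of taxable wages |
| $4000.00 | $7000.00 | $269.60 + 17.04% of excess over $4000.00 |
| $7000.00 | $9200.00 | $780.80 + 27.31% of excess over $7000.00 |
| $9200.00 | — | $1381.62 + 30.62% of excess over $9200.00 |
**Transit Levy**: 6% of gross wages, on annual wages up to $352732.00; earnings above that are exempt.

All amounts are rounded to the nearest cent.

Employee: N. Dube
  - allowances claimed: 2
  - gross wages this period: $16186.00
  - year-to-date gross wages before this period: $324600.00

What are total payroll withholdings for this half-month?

Earnings Tax: taxable = $16186.00 − 2×$222.00 = $15742.00
  $1381.62 + 30.62% × ($15742.00 − $9200.00) = $1381.62 + 30.62% × $6542.00 = $3384.78
Transit Levy: 6% × $16186.00 = $971.16
Total: $3384.78 + $971.16 = $4355.94

$4355.94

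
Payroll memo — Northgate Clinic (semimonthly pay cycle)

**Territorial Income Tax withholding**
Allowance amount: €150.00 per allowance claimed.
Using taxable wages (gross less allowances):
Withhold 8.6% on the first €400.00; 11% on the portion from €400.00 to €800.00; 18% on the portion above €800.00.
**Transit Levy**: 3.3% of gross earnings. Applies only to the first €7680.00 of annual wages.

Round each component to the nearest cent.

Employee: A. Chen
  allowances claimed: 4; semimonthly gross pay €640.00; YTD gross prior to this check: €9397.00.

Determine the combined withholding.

Territorial Income Tax: taxable = €640.00 − 4×€150.00 = €40.00
  8.6% × €40.00 = €3.44
Transit Levy: YTD €9397.00 ≥ cap €7680.00 → €0.00
Total: €3.44 + €0.00 = €3.44

€3.44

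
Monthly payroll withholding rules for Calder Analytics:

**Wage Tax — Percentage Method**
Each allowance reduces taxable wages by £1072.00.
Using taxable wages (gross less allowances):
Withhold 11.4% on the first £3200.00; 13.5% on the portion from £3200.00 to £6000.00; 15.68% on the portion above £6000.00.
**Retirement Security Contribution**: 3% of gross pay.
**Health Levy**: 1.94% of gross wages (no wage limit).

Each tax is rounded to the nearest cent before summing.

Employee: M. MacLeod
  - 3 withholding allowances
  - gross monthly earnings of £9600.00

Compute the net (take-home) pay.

£8322.75

Wage Tax: taxable = £9600.00 − 3×£1072.00 = £6384.00
  £742.80 + 15.68% × (£6384.00 − £6000.00) = £742.80 + 15.68% × £384.00 = £803.01
Retirement Security Contribution: 3% × £9600.00 = £288.00
Health Levy: 1.94% × £9600.00 = £186.24
Total withheld: £803.01 + £288.00 + £186.24 = £1277.25
Net pay: £9600.00 − £1277.25 = £8322.75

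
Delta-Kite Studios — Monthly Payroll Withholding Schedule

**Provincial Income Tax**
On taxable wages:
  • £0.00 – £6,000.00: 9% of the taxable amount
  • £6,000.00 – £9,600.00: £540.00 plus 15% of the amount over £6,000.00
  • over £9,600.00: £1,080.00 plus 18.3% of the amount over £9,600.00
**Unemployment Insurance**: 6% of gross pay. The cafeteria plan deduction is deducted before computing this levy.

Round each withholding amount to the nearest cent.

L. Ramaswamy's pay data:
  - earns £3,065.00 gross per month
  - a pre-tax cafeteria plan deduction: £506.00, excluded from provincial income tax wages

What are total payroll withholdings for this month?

£383.85

Provincial Income Tax: taxable = £3,065.00 − £506.00 = £2,559.00
  9% × £2,559.00 = £230.31
Unemployment Insurance: 6% × £2,559.00 = £153.54
Total: £230.31 + £153.54 = £383.85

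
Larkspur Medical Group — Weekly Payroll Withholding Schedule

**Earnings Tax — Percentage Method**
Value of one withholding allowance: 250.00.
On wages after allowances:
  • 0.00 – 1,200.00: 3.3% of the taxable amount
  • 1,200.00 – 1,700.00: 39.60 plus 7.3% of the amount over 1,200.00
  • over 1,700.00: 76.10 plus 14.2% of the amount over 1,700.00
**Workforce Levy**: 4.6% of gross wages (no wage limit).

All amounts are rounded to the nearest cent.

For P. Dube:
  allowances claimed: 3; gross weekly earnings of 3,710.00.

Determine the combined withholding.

425.68

Earnings Tax: taxable = 3,710.00 − 3×250.00 = 2,960.00
  76.10 + 14.2% × (2,960.00 − 1,700.00) = 76.10 + 14.2% × 1,260.00 = 255.02
Workforce Levy: 4.6% × 3,710.00 = 170.66
Total: 255.02 + 170.66 = 425.68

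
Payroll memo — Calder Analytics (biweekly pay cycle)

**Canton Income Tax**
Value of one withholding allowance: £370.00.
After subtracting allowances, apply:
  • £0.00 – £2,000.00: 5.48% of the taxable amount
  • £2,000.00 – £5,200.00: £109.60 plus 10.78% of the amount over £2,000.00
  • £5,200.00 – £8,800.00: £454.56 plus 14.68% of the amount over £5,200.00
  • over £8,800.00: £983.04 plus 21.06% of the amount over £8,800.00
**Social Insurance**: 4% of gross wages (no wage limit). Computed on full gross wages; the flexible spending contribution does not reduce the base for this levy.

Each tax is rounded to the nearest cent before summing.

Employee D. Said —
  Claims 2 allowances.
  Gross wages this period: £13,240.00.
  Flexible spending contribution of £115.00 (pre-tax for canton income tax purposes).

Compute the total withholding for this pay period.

£2,267.64

Canton Income Tax: taxable = £13,240.00 − £115.00 − 2×£370.00 = £12,385.00
  £983.04 + 21.06% × (£12,385.00 − £8,800.00) = £983.04 + 21.06% × £3,585.00 = £1,738.04
Social Insurance: 4% × £13,240.00 = £529.60
Total: £1,738.04 + £529.60 = £2,267.64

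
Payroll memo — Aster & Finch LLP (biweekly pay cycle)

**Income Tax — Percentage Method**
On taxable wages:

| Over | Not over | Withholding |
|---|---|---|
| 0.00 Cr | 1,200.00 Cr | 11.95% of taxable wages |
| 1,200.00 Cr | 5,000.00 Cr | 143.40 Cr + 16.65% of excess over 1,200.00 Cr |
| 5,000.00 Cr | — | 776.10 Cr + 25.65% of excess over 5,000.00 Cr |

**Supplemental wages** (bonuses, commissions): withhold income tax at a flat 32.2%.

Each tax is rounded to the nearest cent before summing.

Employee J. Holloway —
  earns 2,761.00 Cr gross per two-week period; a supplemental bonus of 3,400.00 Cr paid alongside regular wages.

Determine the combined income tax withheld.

Income Tax: taxable = 2,761.00 Cr
  143.40 Cr + 16.65% × (2,761.00 Cr − 1,200.00 Cr) = 143.40 Cr + 16.65% × 1,561.00 Cr = 403.31 Cr
Supplemental (32.2% flat on bonus): 32.2% × 3,400.00 Cr = 1,094.80 Cr
Total income tax: 403.31 Cr + 1,094.80 Cr = 1,498.11 Cr

1,498.11 Cr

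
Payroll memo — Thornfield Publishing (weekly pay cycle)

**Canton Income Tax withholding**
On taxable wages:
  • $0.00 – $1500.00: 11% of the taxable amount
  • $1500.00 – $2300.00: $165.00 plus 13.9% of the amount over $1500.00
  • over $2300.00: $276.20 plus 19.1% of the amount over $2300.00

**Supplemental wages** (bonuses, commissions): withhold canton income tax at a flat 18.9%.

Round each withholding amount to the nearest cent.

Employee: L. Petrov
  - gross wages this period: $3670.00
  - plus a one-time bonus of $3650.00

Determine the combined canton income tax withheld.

$1227.72

Canton Income Tax: taxable = $3670.00
  $276.20 + 19.1% × ($3670.00 − $2300.00) = $276.20 + 19.1% × $1370.00 = $537.87
Supplemental (18.9% flat on bonus): 18.9% × $3650.00 = $689.85
Total canton income tax: $537.87 + $689.85 = $1227.72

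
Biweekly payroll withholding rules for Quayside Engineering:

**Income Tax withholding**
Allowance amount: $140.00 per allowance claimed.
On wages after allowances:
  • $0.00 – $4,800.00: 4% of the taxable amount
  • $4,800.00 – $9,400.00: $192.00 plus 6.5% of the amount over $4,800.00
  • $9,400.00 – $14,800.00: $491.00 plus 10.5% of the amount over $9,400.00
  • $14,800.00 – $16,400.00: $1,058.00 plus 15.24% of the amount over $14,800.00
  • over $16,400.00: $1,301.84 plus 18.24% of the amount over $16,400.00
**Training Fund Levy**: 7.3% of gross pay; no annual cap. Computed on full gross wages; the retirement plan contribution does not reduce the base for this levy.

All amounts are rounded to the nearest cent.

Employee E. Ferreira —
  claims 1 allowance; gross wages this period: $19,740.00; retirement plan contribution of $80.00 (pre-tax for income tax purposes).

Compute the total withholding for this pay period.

Income Tax: taxable = $19,740.00 − $80.00 − 1×$140.00 = $19,520.00
  $1,301.84 + 18.24% × ($19,520.00 − $16,400.00) = $1,301.84 + 18.24% × $3,120.00 = $1,870.93
Training Fund Levy: 7.3% × $19,740.00 = $1,441.02
Total: $1,870.93 + $1,441.02 = $3,311.95

$3,311.95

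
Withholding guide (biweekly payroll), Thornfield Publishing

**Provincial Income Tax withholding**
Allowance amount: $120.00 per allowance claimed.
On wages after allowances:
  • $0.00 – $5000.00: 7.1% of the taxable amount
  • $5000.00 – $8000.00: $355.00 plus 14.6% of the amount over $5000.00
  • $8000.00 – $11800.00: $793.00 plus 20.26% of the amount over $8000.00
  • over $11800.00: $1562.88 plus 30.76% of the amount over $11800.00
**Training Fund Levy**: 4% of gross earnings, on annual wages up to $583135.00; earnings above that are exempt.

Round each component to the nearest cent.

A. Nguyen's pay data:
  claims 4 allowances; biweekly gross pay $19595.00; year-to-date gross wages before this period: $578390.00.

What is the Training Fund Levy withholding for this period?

Training Fund Levy: cap $583135.00 − YTD $578390.00 = $4745.00 subject; 4% × $4745.00 = $189.80

$189.80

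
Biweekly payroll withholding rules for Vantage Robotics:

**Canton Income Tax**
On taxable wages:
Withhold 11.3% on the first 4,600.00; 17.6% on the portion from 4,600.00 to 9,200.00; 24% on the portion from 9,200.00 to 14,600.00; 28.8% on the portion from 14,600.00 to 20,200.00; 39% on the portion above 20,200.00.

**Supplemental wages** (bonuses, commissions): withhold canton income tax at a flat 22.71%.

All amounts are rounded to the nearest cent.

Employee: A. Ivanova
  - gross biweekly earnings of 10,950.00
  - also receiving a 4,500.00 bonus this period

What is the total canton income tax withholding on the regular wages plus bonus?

2,771.35

Canton Income Tax: taxable = 10,950.00
  1,329.40 + 24% × (10,950.00 − 9,200.00) = 1,329.40 + 24% × 1,750.00 = 1,749.40
Supplemental (22.71% flat on bonus): 22.71% × 4,500.00 = 1,021.95
Total canton income tax: 1,749.40 + 1,021.95 = 2,771.35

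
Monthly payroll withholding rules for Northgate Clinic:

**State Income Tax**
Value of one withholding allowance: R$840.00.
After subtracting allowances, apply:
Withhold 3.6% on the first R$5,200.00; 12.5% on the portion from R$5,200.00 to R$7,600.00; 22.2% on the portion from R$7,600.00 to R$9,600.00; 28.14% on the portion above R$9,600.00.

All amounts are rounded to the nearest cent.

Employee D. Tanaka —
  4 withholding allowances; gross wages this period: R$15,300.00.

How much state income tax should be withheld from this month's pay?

State Income Tax: taxable = R$15,300.00 − 4×R$840.00 = R$11,940.00
  R$931.20 + 28.14% × (R$11,940.00 − R$9,600.00) = R$931.20 + 28.14% × R$2,340.00 = R$1,589.68

R$1,589.68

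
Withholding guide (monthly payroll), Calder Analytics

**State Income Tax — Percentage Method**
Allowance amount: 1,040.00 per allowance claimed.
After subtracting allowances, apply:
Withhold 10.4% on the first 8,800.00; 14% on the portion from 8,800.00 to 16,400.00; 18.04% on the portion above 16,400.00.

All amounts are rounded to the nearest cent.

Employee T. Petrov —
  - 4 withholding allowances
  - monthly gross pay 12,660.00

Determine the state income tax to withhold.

State Income Tax: taxable = 12,660.00 − 4×1,040.00 = 8,500.00
  10.4% × 8,500.00 = 884.00

884.00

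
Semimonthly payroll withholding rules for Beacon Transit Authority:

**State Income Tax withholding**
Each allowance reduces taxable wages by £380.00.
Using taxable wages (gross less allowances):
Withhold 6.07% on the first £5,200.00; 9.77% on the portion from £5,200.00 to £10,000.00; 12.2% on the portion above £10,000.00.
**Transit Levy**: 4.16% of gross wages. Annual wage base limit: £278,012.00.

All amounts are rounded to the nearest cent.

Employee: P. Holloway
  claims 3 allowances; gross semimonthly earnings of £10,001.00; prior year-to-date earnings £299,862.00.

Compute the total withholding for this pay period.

£673.32

State Income Tax: taxable = £10,001.00 − 3×£380.00 = £8,861.00
  £315.64 + 9.77% × (£8,861.00 − £5,200.00) = £315.64 + 9.77% × £3,661.00 = £673.32
Transit Levy: YTD £299,862.00 ≥ cap £278,012.00 → £0.00
Total: £673.32 + £0.00 = £673.32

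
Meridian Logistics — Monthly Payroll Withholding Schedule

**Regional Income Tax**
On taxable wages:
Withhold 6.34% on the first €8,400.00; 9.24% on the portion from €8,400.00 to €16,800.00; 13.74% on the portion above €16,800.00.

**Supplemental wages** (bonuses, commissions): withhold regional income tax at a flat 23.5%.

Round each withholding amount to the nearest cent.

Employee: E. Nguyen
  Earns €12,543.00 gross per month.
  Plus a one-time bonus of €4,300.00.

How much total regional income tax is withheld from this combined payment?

Regional Income Tax: taxable = €12,543.00
  €532.56 + 9.24% × (€12,543.00 − €8,400.00) = €532.56 + 9.24% × €4,143.00 = €915.37
Supplemental (23.5% flat on bonus): 23.5% × €4,300.00 = €1,010.50
Total regional income tax: €915.37 + €1,010.50 = €1,925.87

€1,925.87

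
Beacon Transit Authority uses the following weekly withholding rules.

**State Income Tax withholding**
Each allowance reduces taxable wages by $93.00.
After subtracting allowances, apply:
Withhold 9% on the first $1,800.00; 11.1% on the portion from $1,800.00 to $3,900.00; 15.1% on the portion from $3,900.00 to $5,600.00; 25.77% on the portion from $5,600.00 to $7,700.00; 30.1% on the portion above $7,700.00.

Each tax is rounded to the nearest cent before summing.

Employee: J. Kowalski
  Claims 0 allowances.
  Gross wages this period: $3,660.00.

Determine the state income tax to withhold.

$368.46

State Income Tax: taxable = $3,660.00
  $162.00 + 11.1% × ($3,660.00 − $1,800.00) = $162.00 + 11.1% × $1,860.00 = $368.46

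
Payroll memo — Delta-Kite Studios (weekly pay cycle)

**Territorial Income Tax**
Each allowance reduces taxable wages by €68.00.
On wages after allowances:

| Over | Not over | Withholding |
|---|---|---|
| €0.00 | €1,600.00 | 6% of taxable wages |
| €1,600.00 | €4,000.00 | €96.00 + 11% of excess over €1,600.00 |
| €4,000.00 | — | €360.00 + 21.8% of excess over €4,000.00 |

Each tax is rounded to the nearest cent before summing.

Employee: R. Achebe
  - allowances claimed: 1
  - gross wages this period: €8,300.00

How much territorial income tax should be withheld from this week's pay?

Territorial Income Tax: taxable = €8,300.00 − 1×€68.00 = €8,232.00
  €360.00 + 21.8% × (€8,232.00 − €4,000.00) = €360.00 + 21.8% × €4,232.00 = €1,282.58

€1,282.58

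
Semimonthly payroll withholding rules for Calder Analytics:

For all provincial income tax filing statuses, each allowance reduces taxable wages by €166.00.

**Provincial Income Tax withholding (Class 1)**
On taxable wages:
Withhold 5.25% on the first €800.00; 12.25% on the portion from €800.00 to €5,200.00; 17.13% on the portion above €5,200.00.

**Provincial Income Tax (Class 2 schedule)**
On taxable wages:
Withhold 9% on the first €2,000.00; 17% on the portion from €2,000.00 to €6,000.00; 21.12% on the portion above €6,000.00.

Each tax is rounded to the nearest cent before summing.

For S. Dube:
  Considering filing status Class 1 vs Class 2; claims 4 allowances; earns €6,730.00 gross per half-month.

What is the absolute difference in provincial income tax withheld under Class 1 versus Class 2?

€144.59

Provincial Income Tax (Class 1): taxable = €6,730.00 − 4×€166.00 = €6,066.00
  €581.00 + 17.13% × (€6,066.00 − €5,200.00) = €581.00 + 17.13% × €866.00 = €729.35
Provincial Income Tax (Class 2): taxable = €6,730.00 − 4×€166.00 = €6,066.00
  €860.00 + 21.12% × (€6,066.00 − €6,000.00) = €860.00 + 21.12% × €66.00 = €873.94
Difference: |€729.35 − €873.94| = €144.59 (higher under Class 2)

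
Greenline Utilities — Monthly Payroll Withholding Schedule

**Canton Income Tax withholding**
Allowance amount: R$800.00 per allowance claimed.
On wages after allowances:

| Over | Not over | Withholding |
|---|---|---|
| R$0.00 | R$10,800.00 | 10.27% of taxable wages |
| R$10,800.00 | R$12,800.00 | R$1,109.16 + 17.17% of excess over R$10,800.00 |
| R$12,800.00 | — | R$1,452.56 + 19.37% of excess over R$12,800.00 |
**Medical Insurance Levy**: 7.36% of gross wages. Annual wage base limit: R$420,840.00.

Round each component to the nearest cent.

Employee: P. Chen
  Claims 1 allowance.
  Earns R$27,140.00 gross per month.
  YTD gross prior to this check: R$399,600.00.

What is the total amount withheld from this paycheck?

R$5,638.52

Canton Income Tax: taxable = R$27,140.00 − 1×R$800.00 = R$26,340.00
  R$1,452.56 + 19.37% × (R$26,340.00 − R$12,800.00) = R$1,452.56 + 19.37% × R$13,540.00 = R$4,075.26
Medical Insurance Levy: cap R$420,840.00 − YTD R$399,600.00 = R$21,240.00 subject; 7.36% × R$21,240.00 = R$1,563.26
Total: R$4,075.26 + R$1,563.26 = R$5,638.52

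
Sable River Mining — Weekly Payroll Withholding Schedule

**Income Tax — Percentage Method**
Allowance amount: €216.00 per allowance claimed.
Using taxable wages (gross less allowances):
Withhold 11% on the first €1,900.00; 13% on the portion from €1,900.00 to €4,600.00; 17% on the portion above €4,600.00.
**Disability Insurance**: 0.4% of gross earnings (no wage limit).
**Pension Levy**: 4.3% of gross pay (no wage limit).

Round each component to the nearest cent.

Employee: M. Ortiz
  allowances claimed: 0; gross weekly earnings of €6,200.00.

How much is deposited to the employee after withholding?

Income Tax: taxable = €6,200.00
  €560.00 + 17% × (€6,200.00 − €4,600.00) = €560.00 + 17% × €1,600.00 = €832.00
Disability Insurance: 0.4% × €6,200.00 = €24.80
Pension Levy: 4.3% × €6,200.00 = €266.60
Total withheld: €832.00 + €24.80 + €266.60 = €1,123.40
Net pay: €6,200.00 − €1,123.40 = €5,076.60

€5,076.60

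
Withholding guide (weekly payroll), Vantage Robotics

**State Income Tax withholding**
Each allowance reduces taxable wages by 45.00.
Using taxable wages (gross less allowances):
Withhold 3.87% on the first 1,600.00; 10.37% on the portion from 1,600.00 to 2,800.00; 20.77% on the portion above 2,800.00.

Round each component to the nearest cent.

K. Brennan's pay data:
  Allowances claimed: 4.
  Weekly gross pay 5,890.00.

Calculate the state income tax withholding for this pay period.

State Income Tax: taxable = 5,890.00 − 4×45.00 = 5,710.00
  186.36 + 20.77% × (5,710.00 − 2,800.00) = 186.36 + 20.77% × 2,910.00 = 790.77

790.77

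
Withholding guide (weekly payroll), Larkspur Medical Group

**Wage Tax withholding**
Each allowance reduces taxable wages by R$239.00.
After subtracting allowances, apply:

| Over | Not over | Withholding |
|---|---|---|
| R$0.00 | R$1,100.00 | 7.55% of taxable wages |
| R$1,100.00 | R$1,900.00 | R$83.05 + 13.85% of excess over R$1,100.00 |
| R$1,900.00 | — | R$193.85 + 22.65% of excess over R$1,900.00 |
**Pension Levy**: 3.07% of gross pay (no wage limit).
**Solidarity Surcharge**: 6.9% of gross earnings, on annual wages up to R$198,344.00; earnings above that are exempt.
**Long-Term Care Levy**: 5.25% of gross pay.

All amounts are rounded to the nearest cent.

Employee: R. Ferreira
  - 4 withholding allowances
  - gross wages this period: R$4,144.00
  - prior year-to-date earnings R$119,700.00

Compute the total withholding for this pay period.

Wage Tax: taxable = R$4,144.00 − 4×R$239.00 = R$3,188.00
  R$193.85 + 22.65% × (R$3,188.00 − R$1,900.00) = R$193.85 + 22.65% × R$1,288.00 = R$485.58
Pension Levy: 3.07% × R$4,144.00 = R$127.22
Solidarity Surcharge: 6.9% × R$4,144.00 = R$285.94
Long-Term Care Levy: 5.25% × R$4,144.00 = R$217.56
Total: R$485.58 + R$127.22 + R$285.94 + R$217.56 = R$1,116.30

R$1,116.30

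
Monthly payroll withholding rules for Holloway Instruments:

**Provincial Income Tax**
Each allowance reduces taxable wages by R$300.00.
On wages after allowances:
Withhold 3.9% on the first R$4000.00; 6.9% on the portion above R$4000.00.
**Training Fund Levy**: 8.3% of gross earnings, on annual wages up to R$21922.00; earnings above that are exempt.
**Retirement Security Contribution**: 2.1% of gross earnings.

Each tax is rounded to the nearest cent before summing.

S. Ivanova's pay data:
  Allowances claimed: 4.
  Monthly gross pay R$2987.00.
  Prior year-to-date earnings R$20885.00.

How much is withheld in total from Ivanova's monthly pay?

Provincial Income Tax: taxable = R$2987.00 − 4×R$300.00 = R$1787.00
  3.9% × R$1787.00 = R$69.69
Training Fund Levy: cap R$21922.00 − YTD R$20885.00 = R$1037.00 subject; 8.3% × R$1037.00 = R$86.07
Retirement Security Contribution: 2.1% × R$2987.00 = R$62.73
Total: R$69.69 + R$86.07 + R$62.73 = R$218.49

R$218.49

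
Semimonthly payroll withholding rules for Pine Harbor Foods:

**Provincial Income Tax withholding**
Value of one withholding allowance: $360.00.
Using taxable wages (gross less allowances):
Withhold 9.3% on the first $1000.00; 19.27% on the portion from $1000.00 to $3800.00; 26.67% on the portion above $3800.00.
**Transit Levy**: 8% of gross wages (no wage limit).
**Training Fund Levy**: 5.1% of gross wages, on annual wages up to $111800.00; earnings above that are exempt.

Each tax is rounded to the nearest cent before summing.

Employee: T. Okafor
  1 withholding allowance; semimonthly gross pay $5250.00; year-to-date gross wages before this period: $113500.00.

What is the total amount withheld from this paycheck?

Provincial Income Tax: taxable = $5250.00 − 1×$360.00 = $4890.00
  $632.56 + 26.67% × ($4890.00 − $3800.00) = $632.56 + 26.67% × $1090.00 = $923.26
Transit Levy: 8% × $5250.00 = $420.00
Training Fund Levy: YTD $113500.00 ≥ cap $111800.00 → $0.00
Total: $923.26 + $420.00 + $0.00 = $1343.26

$1343.26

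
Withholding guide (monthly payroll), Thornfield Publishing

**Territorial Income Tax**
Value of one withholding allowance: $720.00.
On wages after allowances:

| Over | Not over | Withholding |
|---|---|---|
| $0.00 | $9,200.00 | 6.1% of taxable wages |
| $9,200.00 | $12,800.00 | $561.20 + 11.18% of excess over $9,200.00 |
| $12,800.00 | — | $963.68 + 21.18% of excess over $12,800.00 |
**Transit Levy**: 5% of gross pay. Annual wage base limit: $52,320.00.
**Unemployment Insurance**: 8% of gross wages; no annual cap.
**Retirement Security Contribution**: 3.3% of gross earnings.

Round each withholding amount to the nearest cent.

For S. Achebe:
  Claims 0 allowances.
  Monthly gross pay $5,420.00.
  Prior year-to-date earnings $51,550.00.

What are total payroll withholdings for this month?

$981.58

Territorial Income Tax: taxable = $5,420.00
  6.1% × $5,420.00 = $330.62
Transit Levy: cap $52,320.00 − YTD $51,550.00 = $770.00 subject; 5% × $770.00 = $38.50
Unemployment Insurance: 8% × $5,420.00 = $433.60
Retirement Security Contribution: 3.3% × $5,420.00 = $178.86
Total: $330.62 + $38.50 + $433.60 + $178.86 = $981.58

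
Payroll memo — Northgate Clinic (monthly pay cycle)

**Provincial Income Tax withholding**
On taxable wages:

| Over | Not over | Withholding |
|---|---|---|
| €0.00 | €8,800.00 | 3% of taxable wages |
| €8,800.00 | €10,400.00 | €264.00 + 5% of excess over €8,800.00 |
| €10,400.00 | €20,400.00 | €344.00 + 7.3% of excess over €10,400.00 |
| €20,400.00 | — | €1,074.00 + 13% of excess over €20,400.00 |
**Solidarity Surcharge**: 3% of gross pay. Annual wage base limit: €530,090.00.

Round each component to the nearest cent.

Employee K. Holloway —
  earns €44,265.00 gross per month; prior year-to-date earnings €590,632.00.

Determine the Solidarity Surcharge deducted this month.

Solidarity Surcharge: YTD €590,632.00 ≥ cap €530,090.00 → €0.00

€0.00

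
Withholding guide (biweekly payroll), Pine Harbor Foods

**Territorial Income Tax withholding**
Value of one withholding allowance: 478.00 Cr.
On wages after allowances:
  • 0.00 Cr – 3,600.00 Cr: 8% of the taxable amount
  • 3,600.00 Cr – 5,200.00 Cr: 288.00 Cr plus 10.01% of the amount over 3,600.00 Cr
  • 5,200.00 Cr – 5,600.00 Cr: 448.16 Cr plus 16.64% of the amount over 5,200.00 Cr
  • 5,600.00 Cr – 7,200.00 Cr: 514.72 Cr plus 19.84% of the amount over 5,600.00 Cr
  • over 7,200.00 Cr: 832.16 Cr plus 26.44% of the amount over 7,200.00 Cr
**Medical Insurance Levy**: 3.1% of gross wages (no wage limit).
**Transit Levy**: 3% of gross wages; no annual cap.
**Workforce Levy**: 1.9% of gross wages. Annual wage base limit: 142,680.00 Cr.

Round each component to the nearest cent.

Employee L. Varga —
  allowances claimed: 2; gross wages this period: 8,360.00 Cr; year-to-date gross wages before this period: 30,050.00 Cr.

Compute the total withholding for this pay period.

Territorial Income Tax: taxable = 8,360.00 Cr − 2×478.00 Cr = 7,404.00 Cr
  832.16 Cr + 26.44% × (7,404.00 Cr − 7,200.00 Cr) = 832.16 Cr + 26.44% × 204.00 Cr = 886.10 Cr
Medical Insurance Levy: 3.1% × 8,360.00 Cr = 259.16 Cr
Transit Levy: 3% × 8,360.00 Cr = 250.80 Cr
Workforce Levy: 1.9% × 8,360.00 Cr = 158.84 Cr
Total: 886.10 Cr + 259.16 Cr + 250.80 Cr + 158.84 Cr = 1,554.90 Cr

1,554.90 Cr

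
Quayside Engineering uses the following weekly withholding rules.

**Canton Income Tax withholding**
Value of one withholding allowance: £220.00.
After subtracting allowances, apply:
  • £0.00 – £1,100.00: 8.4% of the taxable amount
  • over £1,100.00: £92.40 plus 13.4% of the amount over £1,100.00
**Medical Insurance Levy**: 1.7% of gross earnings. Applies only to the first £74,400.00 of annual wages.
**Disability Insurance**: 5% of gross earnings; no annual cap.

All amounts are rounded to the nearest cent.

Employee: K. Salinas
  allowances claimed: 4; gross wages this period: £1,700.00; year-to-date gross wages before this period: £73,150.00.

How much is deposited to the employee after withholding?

Canton Income Tax: taxable = £1,700.00 − 4×£220.00 = £820.00
  8.4% × £820.00 = £68.88
Medical Insurance Levy: cap £74,400.00 − YTD £73,150.00 = £1,250.00 subject; 1.7% × £1,250.00 = £21.25
Disability Insurance: 5% × £1,700.00 = £85.00
Total withheld: £68.88 + £21.25 + £85.00 = £175.13
Net pay: £1,700.00 − £175.13 = £1,524.87

£1,524.87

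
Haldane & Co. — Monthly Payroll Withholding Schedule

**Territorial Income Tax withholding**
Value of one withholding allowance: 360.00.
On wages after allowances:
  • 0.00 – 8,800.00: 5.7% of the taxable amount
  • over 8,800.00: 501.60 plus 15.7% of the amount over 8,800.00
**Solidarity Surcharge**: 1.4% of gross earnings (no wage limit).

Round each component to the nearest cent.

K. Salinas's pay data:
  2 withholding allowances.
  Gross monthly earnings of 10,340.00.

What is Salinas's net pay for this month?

9,564.90

Territorial Income Tax: taxable = 10,340.00 − 2×360.00 = 9,620.00
  501.60 + 15.7% × (9,620.00 − 8,800.00) = 501.60 + 15.7% × 820.00 = 630.34
Solidarity Surcharge: 1.4% × 10,340.00 = 144.76
Total withheld: 630.34 + 144.76 = 775.10
Net pay: 10,340.00 − 775.10 = 9,564.90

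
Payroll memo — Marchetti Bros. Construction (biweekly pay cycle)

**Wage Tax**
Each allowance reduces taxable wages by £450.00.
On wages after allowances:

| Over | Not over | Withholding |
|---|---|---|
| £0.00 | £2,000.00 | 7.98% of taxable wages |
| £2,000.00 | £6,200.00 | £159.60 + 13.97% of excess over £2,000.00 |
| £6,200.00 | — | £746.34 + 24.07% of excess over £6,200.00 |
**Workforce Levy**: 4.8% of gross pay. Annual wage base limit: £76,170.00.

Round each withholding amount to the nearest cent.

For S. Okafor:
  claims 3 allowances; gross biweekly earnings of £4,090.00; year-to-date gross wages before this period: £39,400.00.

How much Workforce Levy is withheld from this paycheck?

£196.32

Workforce Levy: 4.8% × £4,090.00 = £196.32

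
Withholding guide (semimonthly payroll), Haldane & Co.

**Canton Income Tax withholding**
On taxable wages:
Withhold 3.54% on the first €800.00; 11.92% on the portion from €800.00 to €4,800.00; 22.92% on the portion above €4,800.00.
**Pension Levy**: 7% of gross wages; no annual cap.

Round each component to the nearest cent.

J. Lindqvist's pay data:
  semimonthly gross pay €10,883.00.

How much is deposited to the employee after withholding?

€8,221.85

Canton Income Tax: taxable = €10,883.00
  €505.12 + 22.92% × (€10,883.00 − €4,800.00) = €505.12 + 22.92% × €6,083.00 = €1,899.34
Pension Levy: 7% × €10,883.00 = €761.81
Total withheld: €1,899.34 + €761.81 = €2,661.15
Net pay: €10,883.00 − €2,661.15 = €8,221.85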